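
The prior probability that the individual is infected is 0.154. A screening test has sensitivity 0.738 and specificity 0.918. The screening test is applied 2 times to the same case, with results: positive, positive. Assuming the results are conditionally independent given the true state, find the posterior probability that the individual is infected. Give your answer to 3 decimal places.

Posterior P(H) ≈ 0.936

Let H be the event that the individual is infected; start with P(H) = 0.154. P('positive'|H) = 0.738, P('positive'|¬H) = 0.082.
Update on result 1 ('positive'): P(H) ← 0.738·0.1540 / (0.738·0.1540 + 0.082·0.8460) = 0.11365/0.18302 = 0.6210.
Update on result 2 ('positive'): P(H) ← 0.738·0.6210 / (0.738·0.6210 + 0.082·0.3790) = 0.45827/0.48935 = 0.9365.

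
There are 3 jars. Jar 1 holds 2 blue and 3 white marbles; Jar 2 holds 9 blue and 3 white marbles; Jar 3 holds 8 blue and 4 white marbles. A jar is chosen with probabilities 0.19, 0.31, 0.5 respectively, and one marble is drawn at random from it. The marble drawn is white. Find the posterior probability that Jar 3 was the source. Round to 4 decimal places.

Posterior probability ≈ 0.4653

Tabulate prior·likelihood by source: [1] prior 0.19, lik 0.6, product 0.1140; [2] prior 0.31, lik 0.25, product 0.07750; [3] prior 0.5, lik 0.3333, product 0.1667.
Normalizing constant = 0.35817; the posterior for Jar 3 is its product over the sum, 0.1667/0.35817 = 0.4653.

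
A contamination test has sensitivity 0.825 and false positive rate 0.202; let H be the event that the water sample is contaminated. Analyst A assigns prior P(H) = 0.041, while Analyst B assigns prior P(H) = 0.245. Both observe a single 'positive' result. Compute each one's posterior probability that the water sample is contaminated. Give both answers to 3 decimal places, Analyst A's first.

The likelihood ratio for a 'positive' result is 0.825/0.202 = 4.0842.
Analyst A: prior odds 0.041/0.959 = 0.042753; posterior odds 0.17461; posterior probability 0.149.
Analyst B: prior odds 0.245/0.755 = 0.32450; posterior odds 1.3253; posterior probability 0.570.

Analyst A: 0.149; Analyst B: 0.570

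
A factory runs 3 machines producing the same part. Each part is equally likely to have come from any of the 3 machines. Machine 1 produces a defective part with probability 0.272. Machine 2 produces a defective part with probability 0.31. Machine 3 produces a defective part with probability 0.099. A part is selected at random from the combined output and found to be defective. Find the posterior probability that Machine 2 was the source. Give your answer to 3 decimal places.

Posterior probability ≈ 0.455

Tabulate prior·likelihood by source: [1] prior 0.333333, lik 0.272, product 0.09067; [2] prior 0.333333, lik 0.31, product 0.1033; [3] prior 0.333333, lik 0.099, product 0.03300.
Normalizing constant = 0.22700; the posterior for Machine 2 is its product over the sum, 0.1033/0.22700 = 0.455.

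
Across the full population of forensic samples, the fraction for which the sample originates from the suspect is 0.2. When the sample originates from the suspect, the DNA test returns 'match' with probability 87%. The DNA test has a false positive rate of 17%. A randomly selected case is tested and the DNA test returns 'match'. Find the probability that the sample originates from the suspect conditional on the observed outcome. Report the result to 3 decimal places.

P(H | E) ≈ 0.561

Write H for 'the sample originates from the suspect'. Prior odds H:¬H = 0.2/0.8 = 0.25000. For the 'match' outcome, the likelihood ratio is 0.87/0.17 = 5.1176.
Posterior odds = 0.25000 × 5.1176 = 1.2794, so P(H|E) = 1.2794/(1+1.2794) = 0.561.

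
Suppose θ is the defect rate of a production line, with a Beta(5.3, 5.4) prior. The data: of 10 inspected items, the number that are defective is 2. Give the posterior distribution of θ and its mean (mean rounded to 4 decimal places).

Posterior: Beta(7.3, 13.4); mean ≈ 0.3527

The binomial likelihood is conjugate to the Beta prior: with 2 successes and 8 failures, the posterior is Beta(5.3+2, 5.4+8) = Beta(7.3, 13.4).
Posterior mean = α/(α+β) = 7.3/20.7 = 0.3527.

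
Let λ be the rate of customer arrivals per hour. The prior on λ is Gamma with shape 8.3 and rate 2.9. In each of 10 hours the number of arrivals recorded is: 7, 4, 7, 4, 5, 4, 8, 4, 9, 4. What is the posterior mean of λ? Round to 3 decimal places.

Posterior mean ≈ 4.984

The Poisson likelihood adds the total count to the shape and the number of exposure periods to the rate. Here ∑xᵢ = 56 and n = 10, so shape 8.3→64.3 and rate 2.9→12.9.
E[λ | data] = 64.3/12.9 = 4.984.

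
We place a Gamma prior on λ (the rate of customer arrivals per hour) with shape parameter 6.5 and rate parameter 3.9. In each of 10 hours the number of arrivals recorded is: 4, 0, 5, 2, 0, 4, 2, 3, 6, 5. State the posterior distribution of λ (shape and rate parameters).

The Poisson likelihood adds the total count to the shape and the number of exposure periods to the rate. Here ∑xᵢ = 31 and n = 10, so shape 6.5→37.5 and rate 3.9→13.9.

Posterior: Gamma(shape=37.5, rate=13.9)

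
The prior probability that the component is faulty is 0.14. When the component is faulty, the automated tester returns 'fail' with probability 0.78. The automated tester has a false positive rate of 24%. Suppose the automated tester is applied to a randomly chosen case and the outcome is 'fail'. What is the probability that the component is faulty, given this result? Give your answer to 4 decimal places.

Write H for 'the component is faulty'. Prior odds H:¬H = 0.14/0.86 = 0.16279. For the 'fail' outcome, the likelihood ratio is 0.78/0.24 = 3.2500.
Posterior odds = 0.16279 × 3.2500 = 0.52907, so P(H|E) = 0.52907/(1+0.52907) = 0.3460.

P(H | E) ≈ 0.3460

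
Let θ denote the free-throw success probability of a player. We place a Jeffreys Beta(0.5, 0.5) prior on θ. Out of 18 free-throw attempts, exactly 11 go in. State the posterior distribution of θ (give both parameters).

Posterior: Beta(11.5, 7.5)

Observing 11 successes and 7 failures updates Beta(0.5, 0.5) by adding the success and failure counts to the two shape parameters: α = 0.5+11 = 11.5, β = 0.5+7 = 7.5.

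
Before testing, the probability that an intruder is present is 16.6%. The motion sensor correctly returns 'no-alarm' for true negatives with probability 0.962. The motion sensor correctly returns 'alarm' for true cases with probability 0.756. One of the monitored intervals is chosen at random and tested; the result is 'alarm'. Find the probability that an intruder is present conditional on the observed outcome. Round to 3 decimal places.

P(H | E) ≈ 0.798

Let H be the event that an intruder is present. P(H) = 0.166, so P(¬H) = 0.834. With E the 'alarm' result, P(E|H) = 0.756 and P(E|¬H) = 0.038.
P(E) = 0.756·0.166 + 0.038·0.834 = 0.12550 + 0.031692 = 0.15719.
By Bayes' theorem, P(H|E) = 0.12550 / 0.15719 = 0.798.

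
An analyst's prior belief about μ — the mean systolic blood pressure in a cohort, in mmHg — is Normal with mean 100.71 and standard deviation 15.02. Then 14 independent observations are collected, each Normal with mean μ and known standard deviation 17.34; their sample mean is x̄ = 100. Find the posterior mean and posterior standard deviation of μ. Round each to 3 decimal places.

Posterior mean ≈ 100.062; posterior SD ≈ 4.428

Prior precision 1/τ₀² = 1/15.02² = 0.00443262; data precision n/σ² = 14/17.34² = 0.0465618.
Posterior precision = 0.00443262 + 0.0465618 = 0.0509944, giving posterior SD = 1/√0.0509944 = 4.428.
Posterior mean = (0.00443262·100.71 + 0.0465618·100) / 0.0509944 = 100.062.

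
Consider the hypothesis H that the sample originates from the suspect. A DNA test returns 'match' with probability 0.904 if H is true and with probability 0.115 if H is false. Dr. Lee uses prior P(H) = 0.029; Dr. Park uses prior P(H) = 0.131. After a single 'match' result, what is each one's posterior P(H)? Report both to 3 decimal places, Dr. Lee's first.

Dr. Lee: 0.190; Dr. Park: 0.542

The likelihood ratio for a 'match' result is 0.904/0.115 = 7.8609.
Dr. Lee: prior odds 0.029/0.971 = 0.029866; posterior odds 0.23477; posterior probability 0.190.
Dr. Park: prior odds 0.131/0.869 = 0.15075; posterior odds 1.1850; posterior probability 0.542.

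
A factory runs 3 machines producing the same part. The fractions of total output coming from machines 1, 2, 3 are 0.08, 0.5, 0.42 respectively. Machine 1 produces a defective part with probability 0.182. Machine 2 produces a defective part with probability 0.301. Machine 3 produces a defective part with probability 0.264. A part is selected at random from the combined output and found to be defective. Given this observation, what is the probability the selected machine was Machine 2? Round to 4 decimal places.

Posterior probability ≈ 0.5454

Tabulate prior·likelihood by source: [1] prior 0.08, lik 0.182, product 0.01456; [2] prior 0.5, lik 0.301, product 0.1505; [3] prior 0.42, lik 0.264, product 0.1109.
Normalizing constant = 0.27594; the posterior for Machine 2 is its product over the sum, 0.1505/0.27594 = 0.5454.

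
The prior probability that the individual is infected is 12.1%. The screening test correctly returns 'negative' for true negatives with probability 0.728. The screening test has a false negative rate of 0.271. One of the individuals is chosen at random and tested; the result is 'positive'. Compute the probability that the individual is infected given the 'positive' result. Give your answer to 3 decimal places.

Let H be the event that the individual is infected. P(H) = 0.121, so P(¬H) = 0.879. With E the 'positive' result, P(E|H) = 0.729 and P(E|¬H) = 0.272.
P(E) = 0.729·0.121 + 0.272·0.879 = 0.088209 + 0.23909 = 0.32730.
By Bayes' theorem, P(H|E) = 0.088209 / 0.32730 = 0.270.

P(H | E) ≈ 0.270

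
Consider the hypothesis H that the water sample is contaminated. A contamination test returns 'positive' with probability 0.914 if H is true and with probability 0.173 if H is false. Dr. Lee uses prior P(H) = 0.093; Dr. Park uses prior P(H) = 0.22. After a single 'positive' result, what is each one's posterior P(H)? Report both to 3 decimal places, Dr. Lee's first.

Dr. Lee: 0.351; Dr. Park: 0.598

P('+'|H) = 0.914, P('+'|¬H) = 0.173.
Dr. Lee: numerator 0.914·0.093 = 0.085002; evidence = 0.085002+0.173·0.907 = 0.24191; posterior = 0.351.
Dr. Park: numerator 0.914·0.22 = 0.20108; evidence = 0.20108+0.173·0.78 = 0.33602; posterior = 0.598.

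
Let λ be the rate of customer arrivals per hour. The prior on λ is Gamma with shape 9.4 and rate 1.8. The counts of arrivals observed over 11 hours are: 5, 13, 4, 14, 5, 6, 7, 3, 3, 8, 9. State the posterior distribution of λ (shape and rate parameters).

The Poisson likelihood adds the total count to the shape and the number of exposure periods to the rate. Here ∑xᵢ = 77 and n = 11, so shape 9.4→86.4 and rate 1.8→12.8.

Posterior: Gamma(shape=86.4, rate=12.8)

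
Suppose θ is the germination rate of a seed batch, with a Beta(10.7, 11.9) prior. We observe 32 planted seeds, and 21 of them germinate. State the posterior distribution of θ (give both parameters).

Posterior: Beta(31.7, 22.9)

The binomial likelihood is conjugate to the Beta prior: with 21 successes and 11 failures, the posterior is Beta(10.7+21, 11.9+11) = Beta(31.7, 22.9).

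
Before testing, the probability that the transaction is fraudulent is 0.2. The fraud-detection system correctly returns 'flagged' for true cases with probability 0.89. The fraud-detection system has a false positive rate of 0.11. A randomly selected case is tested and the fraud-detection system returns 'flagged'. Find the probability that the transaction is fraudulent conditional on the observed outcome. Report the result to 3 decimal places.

P(H | E) ≈ 0.669

Write H for 'the transaction is fraudulent'. Prior odds H:¬H = 0.2/0.8 = 0.25000. For the 'flagged' outcome, the likelihood ratio is 0.89/0.11 = 8.0909.
Posterior odds = 0.25000 × 8.0909 = 2.0227, so P(H|E) = 2.0227/(1+2.0227) = 0.669.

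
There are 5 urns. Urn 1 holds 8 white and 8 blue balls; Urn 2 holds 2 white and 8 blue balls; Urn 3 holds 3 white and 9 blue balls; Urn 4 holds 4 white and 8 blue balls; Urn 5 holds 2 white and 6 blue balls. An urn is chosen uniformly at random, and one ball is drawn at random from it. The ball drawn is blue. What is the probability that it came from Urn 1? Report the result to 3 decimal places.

P(blue|Urn 1) = 0.5; P(blue|Urn 2) = 0.8; P(blue|Urn 3) = 0.75; P(blue|Urn 4) = 0.6667; P(blue|Urn 5) = 0.75.
Prior × likelihood for each source: 0.2·0.5=0.1000, 0.2·0.8=0.1600, 0.2·0.75=0.1500, 0.2·0.6667=0.1333, 0.2·0.75=0.1500. Summing gives P(blue) = 0.69333.
P(Urn 1 | blue) = 0.1000 / 0.69333 = 0.144.

Posterior probability ≈ 0.144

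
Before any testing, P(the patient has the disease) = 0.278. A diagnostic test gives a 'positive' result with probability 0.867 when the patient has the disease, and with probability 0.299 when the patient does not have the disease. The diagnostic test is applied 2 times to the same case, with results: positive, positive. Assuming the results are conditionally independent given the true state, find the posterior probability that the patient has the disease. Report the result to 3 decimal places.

Let H be the event that the patient has the disease; start with P(H) = 0.278. P('positive'|H) = 0.867, P('positive'|¬H) = 0.299.
Update on result 1 ('positive'): P(H) ← 0.867·0.2780 / (0.867·0.2780 + 0.299·0.7220) = 0.24103/0.45690 = 0.5275.
Update on result 2 ('positive'): P(H) ← 0.867·0.5275 / (0.867·0.5275 + 0.299·0.4725) = 0.45736/0.59863 = 0.7640.

Posterior P(H) ≈ 0.764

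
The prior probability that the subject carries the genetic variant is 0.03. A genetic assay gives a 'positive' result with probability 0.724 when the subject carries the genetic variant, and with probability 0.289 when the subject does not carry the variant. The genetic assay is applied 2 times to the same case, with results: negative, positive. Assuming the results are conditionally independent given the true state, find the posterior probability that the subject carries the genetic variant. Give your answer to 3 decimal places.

With H the event that the subject carries the genetic variant, the joint likelihood of the observed sequence is P(data|H) = 0.276·0.724 = 0.19982 and P(data|¬H) = 0.711·0.289 = 0.20548.
Bayes: P(H|data) = 0.03·0.19982 / (0.03·0.19982 + 0.97·0.20548) = 0.0059947/0.20531 = 0.0292.

Posterior P(H) ≈ 0.029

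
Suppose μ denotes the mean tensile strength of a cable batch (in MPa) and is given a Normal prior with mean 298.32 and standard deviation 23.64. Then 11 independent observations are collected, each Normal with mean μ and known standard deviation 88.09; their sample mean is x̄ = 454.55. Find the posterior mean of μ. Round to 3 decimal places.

Posterior mean ≈ 367.378

With known σ, the Normal prior is conjugate. Weight on the data is w = (n/σ²)/(n/σ² + 1/τ₀²) = 0.00141755/(0.00141755+0.00178939) = 0.44203.
Posterior mean = w·x̄ + (1−w)·μ₀ = 0.44203·454.55 + 0.55797·298.32 = 367.378.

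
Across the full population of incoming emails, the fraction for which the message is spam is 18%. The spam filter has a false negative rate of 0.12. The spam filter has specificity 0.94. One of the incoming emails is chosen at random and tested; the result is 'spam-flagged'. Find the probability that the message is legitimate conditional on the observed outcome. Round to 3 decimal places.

P(¬H | E) ≈ 0.237

Let H be the event that the message is spam. P(H) = 0.18, so P(¬H) = 0.82. With E the 'spam-flagged' result, P(E|H) = 0.88 and P(E|¬H) = 0.06.
P(E) = 0.88·0.18 + 0.06·0.82 = 0.15840 + 0.049200 = 0.20760.
By Bayes' theorem, P(H|E) = 0.15840 / 0.20760 = 0.763. Hence P(¬H|E) = 1 − 0.763 = 0.237.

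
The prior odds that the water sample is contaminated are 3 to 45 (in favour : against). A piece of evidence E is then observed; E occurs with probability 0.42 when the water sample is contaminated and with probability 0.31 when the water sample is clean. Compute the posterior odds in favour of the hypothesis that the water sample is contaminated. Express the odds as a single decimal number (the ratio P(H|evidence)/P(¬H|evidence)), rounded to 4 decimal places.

Prior odds = 3/45 = 0.066667. In log-odds, ln(0.066667) = -2.7081.
Add log likelihood ratio: ln(1.3548) = 0.30368.
Posterior log-odds = -2.4044, so posterior odds = exp(-2.4044) = 0.090323.

Posterior odds ≈ 0.0903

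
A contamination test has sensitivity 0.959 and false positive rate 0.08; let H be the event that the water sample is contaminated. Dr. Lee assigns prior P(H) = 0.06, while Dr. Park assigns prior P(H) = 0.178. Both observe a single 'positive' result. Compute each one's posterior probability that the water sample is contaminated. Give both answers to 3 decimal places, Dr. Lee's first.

Dr. Lee: 0.433; Dr. Park: 0.722

The likelihood ratio for a 'positive' result is 0.959/0.08 = 11.987.
Dr. Lee: prior odds 0.06/0.94 = 0.063830; posterior odds 0.76516; posterior probability 0.433.
Dr. Park: prior odds 0.178/0.822 = 0.21655; posterior odds 2.5958; posterior probability 0.722.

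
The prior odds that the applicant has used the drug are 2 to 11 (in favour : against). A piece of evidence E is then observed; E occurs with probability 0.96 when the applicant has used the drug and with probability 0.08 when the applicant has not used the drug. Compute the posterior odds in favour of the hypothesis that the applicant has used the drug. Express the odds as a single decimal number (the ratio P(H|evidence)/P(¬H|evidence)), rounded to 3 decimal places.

Posterior odds ≈ 2.182

Prior odds = 2/11 = 0.18182. In log-odds, ln(0.18182) = -1.7047.
Add log likelihood ratio: ln(12.000) = 2.4849.
Posterior log-odds = 0.78016, so posterior odds = exp(0.78016) = 2.1818.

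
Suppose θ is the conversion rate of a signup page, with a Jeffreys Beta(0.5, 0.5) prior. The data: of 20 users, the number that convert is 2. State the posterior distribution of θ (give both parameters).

Posterior: Beta(2.5, 18.5)

Observing 2 successes and 18 failures updates Beta(0.5, 0.5) by adding the success and failure counts to the two shape parameters: α = 0.5+2 = 2.5, β = 0.5+18 = 18.5.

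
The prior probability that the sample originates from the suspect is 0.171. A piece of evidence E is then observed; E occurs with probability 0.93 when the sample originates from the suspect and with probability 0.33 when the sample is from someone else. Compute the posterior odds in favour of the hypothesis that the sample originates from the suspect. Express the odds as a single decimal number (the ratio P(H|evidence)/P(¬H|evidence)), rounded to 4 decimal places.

Prior odds = 0.171/(1−0.171) = 0.20627.
Likelihood ratio for E = 0.93/0.33 = 2.8182.
Posterior odds = prior odds × LR = 0.58131.

Posterior odds ≈ 0.5813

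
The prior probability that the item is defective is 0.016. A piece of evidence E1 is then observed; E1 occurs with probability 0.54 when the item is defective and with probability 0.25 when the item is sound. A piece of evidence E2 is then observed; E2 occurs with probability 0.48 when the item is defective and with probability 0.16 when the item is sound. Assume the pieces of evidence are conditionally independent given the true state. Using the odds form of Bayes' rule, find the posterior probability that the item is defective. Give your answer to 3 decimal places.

Prior odds = 0.016/(1−0.016) = 0.016260.
Likelihood ratio for E1 = 0.54/0.25 = 2.1600.
Likelihood ratio for E2 = 0.48/0.16 = 3.0000.
Posterior odds = prior odds × LR₁ × LR₂ = 0.10537.
Posterior probability = odds/(1+odds) = 0.10537/1.1054 = 0.095.

Posterior probability ≈ 0.095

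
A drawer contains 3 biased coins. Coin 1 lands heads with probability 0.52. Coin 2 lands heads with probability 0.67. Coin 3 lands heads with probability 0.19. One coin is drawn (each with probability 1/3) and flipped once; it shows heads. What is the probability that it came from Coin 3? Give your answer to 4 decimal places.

Posterior probability ≈ 0.1377

P(heads|C1) = 0.52; P(heads|C2) = 0.67; P(heads|C3) = 0.19.
Prior × likelihood for each source: 0.333333·0.52=0.1733, 0.333333·0.67=0.2233, 0.333333·0.19=0.06333. Summing gives P(heads) = 0.46000.
P(Coin 3 | heads) = 0.06333 / 0.46000 = 0.1377.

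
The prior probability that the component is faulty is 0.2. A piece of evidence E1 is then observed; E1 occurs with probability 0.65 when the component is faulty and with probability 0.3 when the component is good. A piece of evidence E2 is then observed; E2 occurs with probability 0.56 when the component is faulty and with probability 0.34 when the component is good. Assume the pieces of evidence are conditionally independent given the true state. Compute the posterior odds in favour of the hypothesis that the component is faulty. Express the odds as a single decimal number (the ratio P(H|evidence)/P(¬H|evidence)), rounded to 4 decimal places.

Posterior odds ≈ 0.8922

Prior odds = 0.2/(1−0.2) = 0.25000. In log-odds, ln(0.25000) = -1.3863.
Add log likelihood ratios: ln(2.1667) + ln(1.6471) = 1.2722.
Posterior log-odds = -0.11411, so posterior odds = exp(-0.11411) = 0.89216.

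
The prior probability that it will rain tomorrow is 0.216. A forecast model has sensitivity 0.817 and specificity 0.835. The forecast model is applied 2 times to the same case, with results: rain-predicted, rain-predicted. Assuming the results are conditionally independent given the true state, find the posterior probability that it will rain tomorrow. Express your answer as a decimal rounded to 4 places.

Let H be the event that it will rain tomorrow; start with P(H) = 0.216. P('rain-predicted'|H) = 0.817, P('rain-predicted'|¬H) = 0.165.
Update on result 1 ('rain-predicted'): P(H) ← 0.817·0.2160 / (0.817·0.2160 + 0.165·0.7840) = 0.17647/0.30583 = 0.5770.
Update on result 2 ('rain-predicted'): P(H) ← 0.817·0.5770 / (0.817·0.5770 + 0.165·0.4230) = 0.47143/0.54122 = 0.8710.

Posterior P(H) ≈ 0.8710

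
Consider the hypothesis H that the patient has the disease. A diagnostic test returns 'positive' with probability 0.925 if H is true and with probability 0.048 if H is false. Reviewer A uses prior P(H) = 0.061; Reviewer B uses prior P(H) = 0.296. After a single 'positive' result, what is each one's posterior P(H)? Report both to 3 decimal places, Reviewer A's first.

The likelihood ratio for a 'positive' result is 0.925/0.048 = 19.271.
Reviewer A: prior odds 0.061/0.939 = 0.064963; posterior odds 1.2519; posterior probability 0.556.
Reviewer B: prior odds 0.296/0.704 = 0.42045; posterior odds 8.1025; posterior probability 0.890.

Reviewer A: 0.556; Reviewer B: 0.890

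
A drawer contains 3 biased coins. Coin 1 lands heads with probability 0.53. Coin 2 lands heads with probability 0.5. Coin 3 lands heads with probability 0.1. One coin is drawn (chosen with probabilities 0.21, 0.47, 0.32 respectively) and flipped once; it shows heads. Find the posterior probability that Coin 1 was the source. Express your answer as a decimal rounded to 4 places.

P(heads|C1) = 0.53; P(heads|C2) = 0.5; P(heads|C3) = 0.1.
Prior × likelihood for each source: 0.21·0.53=0.1113, 0.47·0.5=0.2350, 0.32·0.1=0.03200. Summing gives P(heads) = 0.37830.
P(Coin 1 | heads) = 0.1113 / 0.37830 = 0.2942.

Posterior probability ≈ 0.2942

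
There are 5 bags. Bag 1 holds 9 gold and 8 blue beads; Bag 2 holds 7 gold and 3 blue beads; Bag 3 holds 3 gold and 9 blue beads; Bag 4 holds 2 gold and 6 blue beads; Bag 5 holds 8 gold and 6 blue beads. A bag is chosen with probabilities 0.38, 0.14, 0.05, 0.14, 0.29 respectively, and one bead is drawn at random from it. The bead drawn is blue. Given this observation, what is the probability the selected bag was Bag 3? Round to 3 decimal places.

Posterior probability ≈ 0.077

P(blue|Bag 1) = 0.4706; P(blue|Bag 2) = 0.3; P(blue|Bag 3) = 0.75; P(blue|Bag 4) = 0.75; P(blue|Bag 5) = 0.4286.
Prior × likelihood for each source: 0.38·0.4706=0.1788, 0.14·0.3=0.04200, 0.05·0.75=0.03750, 0.14·0.75=0.1050, 0.29·0.4286=0.1243. Summing gives P(blue) = 0.48761.
P(Bag 3 | blue) = 0.03750 / 0.48761 = 0.077.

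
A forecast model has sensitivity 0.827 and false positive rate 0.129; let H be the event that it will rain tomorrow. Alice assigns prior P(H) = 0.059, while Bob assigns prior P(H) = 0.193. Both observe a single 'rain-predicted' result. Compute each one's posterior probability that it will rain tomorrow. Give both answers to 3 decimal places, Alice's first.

The likelihood ratio for a 'rain-predicted' result is 0.827/0.129 = 6.4109.
Alice: prior odds 0.059/0.941 = 0.062699; posterior odds 0.40196; posterior probability 0.287.
Bob: prior odds 0.193/0.807 = 0.23916; posterior odds 1.5332; posterior probability 0.605.

Alice: 0.287; Bob: 0.605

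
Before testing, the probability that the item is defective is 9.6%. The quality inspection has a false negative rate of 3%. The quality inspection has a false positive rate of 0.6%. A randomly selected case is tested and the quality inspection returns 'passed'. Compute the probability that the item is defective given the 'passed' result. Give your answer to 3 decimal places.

P(H | E) ≈ 0.003

Write H for 'the item is defective'. Prior odds H:¬H = 0.096/0.904 = 0.10619. For the 'passed' outcome, the likelihood ratio is 0.03/0.994 = 0.030181.
Posterior odds = 0.10619 × 0.030181 = 0.0032051, so P(H|E) = 0.0032051/(1+0.0032051) = 0.003.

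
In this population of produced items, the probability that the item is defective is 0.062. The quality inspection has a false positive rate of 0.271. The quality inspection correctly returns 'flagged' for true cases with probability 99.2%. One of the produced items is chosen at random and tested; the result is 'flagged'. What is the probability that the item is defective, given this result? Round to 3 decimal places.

P(H | E) ≈ 0.195

Write H for 'the item is defective'. Prior odds H:¬H = 0.062/0.938 = 0.066098. For the 'flagged' outcome, the likelihood ratio is 0.992/0.271 = 3.6605.
Posterior odds = 0.066098 × 3.6605 = 0.24195, so P(H|E) = 0.24195/(1+0.24195) = 0.195.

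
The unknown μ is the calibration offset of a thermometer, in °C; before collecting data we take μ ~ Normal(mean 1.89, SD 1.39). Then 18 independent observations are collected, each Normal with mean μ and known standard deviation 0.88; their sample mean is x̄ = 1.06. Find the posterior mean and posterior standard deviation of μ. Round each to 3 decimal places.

Posterior mean ≈ 1.078; posterior SD ≈ 0.205

Prior precision 1/τ₀² = 1/1.39² = 0.517572; data precision n/σ² = 18/0.88² = 23.2438.
Posterior precision = 0.517572 + 23.2438 = 23.7614, giving posterior SD = 1/√23.7614 = 0.205.
Posterior mean = (0.517572·1.89 + 23.2438·1.06) / 23.7614 = 1.078.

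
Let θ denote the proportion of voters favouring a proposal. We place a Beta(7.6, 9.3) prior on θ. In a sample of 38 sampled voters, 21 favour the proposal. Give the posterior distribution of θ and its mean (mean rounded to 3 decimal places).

Observing 21 successes and 17 failures updates Beta(7.6, 9.3) by adding the success and failure counts to the two shape parameters: α = 7.6+21 = 28.6, β = 9.3+17 = 26.3.
E[θ | data] = 28.6/(28.6+26.3) = 0.521.

Posterior: Beta(28.6, 26.3); mean ≈ 0.521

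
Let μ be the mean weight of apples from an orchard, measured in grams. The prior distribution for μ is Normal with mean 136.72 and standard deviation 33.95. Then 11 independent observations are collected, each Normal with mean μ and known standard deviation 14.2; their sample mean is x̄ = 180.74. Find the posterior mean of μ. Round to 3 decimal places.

With known σ, the Normal prior is conjugate. Weight on the data is w = (n/σ²)/(n/σ² + 1/τ₀²) = 0.0545527/(0.0545527+0.00086760) = 0.98435.
Posterior mean = w·x̄ + (1−w)·μ₀ = 0.98435·180.74 + 0.015655·136.72 = 180.051.

Posterior mean ≈ 180.051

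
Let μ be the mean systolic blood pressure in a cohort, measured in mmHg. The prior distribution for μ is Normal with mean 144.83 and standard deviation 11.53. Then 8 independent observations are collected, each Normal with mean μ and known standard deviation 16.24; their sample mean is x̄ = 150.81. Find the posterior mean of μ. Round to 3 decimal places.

Posterior mean ≈ 149.622

With known σ, the Normal prior is conjugate. Weight on the data is w = (n/σ²)/(n/σ² + 1/τ₀²) = 0.0303332/(0.0303332+0.00752214) = 0.80129.
Posterior mean = w·x̄ + (1−w)·μ₀ = 0.80129·150.81 + 0.19871·144.83 = 149.622.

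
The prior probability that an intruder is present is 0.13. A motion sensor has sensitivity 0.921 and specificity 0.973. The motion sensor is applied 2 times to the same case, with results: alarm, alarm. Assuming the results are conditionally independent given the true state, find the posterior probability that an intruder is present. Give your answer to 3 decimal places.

With H the event that an intruder is present, the joint likelihood of the observed sequence is P(data|H) = 0.921·0.921 = 0.84824 and P(data|¬H) = 0.027·0.027 = 0.00072900.
Bayes: P(H|data) = 0.13·0.84824 / (0.13·0.84824 + 0.87·0.00072900) = 0.11027/0.11091 = 0.9943.

Posterior P(H) ≈ 0.994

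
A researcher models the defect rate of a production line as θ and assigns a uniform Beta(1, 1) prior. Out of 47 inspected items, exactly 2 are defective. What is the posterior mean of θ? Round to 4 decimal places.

Posterior mean ≈ 0.0612

The binomial likelihood is conjugate to the Beta prior: with 2 successes and 45 failures, the posterior is Beta(1+2, 1+45) = Beta(3, 46).
Posterior mean = α/(α+β) = 3/49 = 0.0612.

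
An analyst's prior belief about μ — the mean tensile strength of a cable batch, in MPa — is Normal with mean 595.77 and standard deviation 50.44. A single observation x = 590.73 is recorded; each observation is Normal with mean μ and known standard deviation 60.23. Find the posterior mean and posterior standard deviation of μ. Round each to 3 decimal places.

Prior precision 1/τ₀² = 1/50.44² = 0.00039305; data precision n/σ² = 1/60.23² = 0.00027566.
Posterior precision = 0.00039305 + 0.00027566 = 0.00066871, giving posterior SD = 1/√0.00066871 = 38.671.
Posterior mean = (0.00039305·595.77 + 0.00027566·590.73) / 0.00066871 = 593.692.

Posterior mean ≈ 593.692; posterior SD ≈ 38.671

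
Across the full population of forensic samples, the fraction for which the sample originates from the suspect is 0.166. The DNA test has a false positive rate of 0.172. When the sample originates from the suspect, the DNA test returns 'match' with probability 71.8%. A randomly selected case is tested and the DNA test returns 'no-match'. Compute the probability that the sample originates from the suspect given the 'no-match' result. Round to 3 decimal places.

P(H | E) ≈ 0.063

Write H for 'the sample originates from the suspect'. Prior odds H:¬H = 0.166/0.834 = 0.19904. For the 'no-match' outcome, the likelihood ratio is 0.282/0.828 = 0.34058.
Posterior odds = 0.19904 × 0.34058 = 0.067789, so P(H|E) = 0.067789/(1+0.067789) = 0.063.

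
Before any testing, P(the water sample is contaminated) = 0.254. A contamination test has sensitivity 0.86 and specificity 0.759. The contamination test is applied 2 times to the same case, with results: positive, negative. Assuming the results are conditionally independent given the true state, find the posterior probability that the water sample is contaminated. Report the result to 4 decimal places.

Posterior P(H) ≈ 0.1831

With H the event that the water sample is contaminated, the joint likelihood of the observed sequence is P(data|H) = 0.86·0.14 = 0.12040 and P(data|¬H) = 0.241·0.759 = 0.18292.
Bayes: P(H|data) = 0.254·0.12040 / (0.254·0.12040 + 0.746·0.18292) = 0.030582/0.16704 = 0.1831.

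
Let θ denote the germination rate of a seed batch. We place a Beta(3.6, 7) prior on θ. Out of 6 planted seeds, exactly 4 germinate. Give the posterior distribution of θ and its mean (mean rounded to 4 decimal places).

Posterior: Beta(7.6, 9); mean ≈ 0.4578

The binomial likelihood is conjugate to the Beta prior: with 4 successes and 2 failures, the posterior is Beta(3.6+4, 7+2) = Beta(7.6, 9).
Posterior mean = α/(α+β) = 7.6/16.6 = 0.4578.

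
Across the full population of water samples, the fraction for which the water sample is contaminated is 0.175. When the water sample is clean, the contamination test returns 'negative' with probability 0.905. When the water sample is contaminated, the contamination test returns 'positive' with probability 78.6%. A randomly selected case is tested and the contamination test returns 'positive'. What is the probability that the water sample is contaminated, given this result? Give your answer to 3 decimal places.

P(H | E) ≈ 0.637

Let H be the event that the water sample is contaminated. P(H) = 0.175, so P(¬H) = 0.825. With E the 'positive' result, P(E|H) = 0.786 and P(E|¬H) = 0.095.
P(E) = 0.786·0.175 + 0.095·0.825 = 0.13755 + 0.078375 = 0.21593.
By Bayes' theorem, P(H|E) = 0.13755 / 0.21593 = 0.637.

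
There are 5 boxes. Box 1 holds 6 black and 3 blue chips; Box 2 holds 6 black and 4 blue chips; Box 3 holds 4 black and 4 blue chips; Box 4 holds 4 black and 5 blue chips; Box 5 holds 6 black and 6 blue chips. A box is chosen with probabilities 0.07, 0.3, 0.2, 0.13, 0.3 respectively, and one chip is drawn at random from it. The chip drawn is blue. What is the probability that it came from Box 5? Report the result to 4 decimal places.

Posterior probability ≈ 0.3222

P(blue|Box 1) = 0.3333; P(blue|Box 2) = 0.4; P(blue|Box 3) = 0.5; P(blue|Box 4) = 0.5556; P(blue|Box 5) = 0.5.
Prior × likelihood for each source: 0.07·0.3333=0.02333, 0.3·0.4=0.1200, 0.2·0.5=0.1000, 0.13·0.5556=0.07222, 0.3·0.5=0.1500. Summing gives P(blue) = 0.46556.
P(Box 5 | blue) = 0.1500 / 0.46556 = 0.3222.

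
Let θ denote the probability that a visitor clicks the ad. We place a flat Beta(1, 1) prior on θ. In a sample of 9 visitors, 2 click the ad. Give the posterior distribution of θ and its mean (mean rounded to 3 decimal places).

Posterior: Beta(3, 8); mean ≈ 0.273

Observing 2 successes and 7 failures updates Beta(1, 1) by adding the success and failure counts to the two shape parameters: α = 1+2 = 3, β = 1+7 = 8.
Posterior mean = α/(α+β) = 3/11 = 0.273.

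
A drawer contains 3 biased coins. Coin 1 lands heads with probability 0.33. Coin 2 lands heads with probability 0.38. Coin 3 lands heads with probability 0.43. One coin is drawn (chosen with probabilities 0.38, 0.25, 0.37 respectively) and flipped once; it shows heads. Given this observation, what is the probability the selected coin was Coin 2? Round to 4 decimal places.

P(heads|C1) = 0.33; P(heads|C2) = 0.38; P(heads|C3) = 0.43.
Prior × likelihood for each source: 0.38·0.33=0.1254, 0.25·0.38=0.09500, 0.37·0.43=0.1591. Summing gives P(heads) = 0.37950.
P(Coin 2 | heads) = 0.09500 / 0.37950 = 0.2503.

Posterior probability ≈ 0.2503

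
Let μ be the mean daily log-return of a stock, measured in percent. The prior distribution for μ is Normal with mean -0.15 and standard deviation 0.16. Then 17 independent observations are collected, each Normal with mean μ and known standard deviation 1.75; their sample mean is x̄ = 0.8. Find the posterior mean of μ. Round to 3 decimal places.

Prior precision 1/τ₀² = 1/0.16² = 39.0625; data precision n/σ² = 17/1.75² = 5.55102.
Posterior precision = 39.0625 + 5.55102 = 44.6135.
Posterior mean = (39.0625·-0.15 + 5.55102·0.8) / 44.6135 = -0.032.

Posterior mean ≈ -0.032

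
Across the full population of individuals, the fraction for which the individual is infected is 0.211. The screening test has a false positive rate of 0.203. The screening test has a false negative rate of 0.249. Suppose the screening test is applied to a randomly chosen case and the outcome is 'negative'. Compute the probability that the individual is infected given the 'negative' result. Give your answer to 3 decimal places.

P(H | E) ≈ 0.077

Write H for 'the individual is infected'. Prior odds H:¬H = 0.211/0.789 = 0.26743. For the 'negative' outcome, the likelihood ratio is 0.249/0.797 = 0.31242.
Posterior odds = 0.26743 × 0.31242 = 0.083550, so P(H|E) = 0.083550/(1+0.083550) = 0.077.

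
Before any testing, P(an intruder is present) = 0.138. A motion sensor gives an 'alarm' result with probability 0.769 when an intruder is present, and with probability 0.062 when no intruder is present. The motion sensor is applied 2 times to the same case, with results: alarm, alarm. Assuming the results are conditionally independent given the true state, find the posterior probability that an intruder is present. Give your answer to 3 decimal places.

Posterior P(H) ≈ 0.961

With H the event that an intruder is present, the joint likelihood of the observed sequence is P(data|H) = 0.769·0.769 = 0.59136 and P(data|¬H) = 0.062·0.062 = 0.0038440.
Bayes: P(H|data) = 0.138·0.59136 / (0.138·0.59136 + 0.862·0.0038440) = 0.081608/0.084921 = 0.9610.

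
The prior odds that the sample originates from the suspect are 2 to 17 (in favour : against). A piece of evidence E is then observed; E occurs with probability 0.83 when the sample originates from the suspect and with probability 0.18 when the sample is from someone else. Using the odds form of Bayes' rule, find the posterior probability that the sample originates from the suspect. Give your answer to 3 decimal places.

Posterior probability ≈ 0.352

Prior odds = 2/17 = 0.11765.
Likelihood ratio for E = 0.83/0.18 = 4.6111.
Posterior odds = prior odds × LR = 0.54248.
Posterior probability = odds/(1+odds) = 0.54248/1.5425 = 0.352.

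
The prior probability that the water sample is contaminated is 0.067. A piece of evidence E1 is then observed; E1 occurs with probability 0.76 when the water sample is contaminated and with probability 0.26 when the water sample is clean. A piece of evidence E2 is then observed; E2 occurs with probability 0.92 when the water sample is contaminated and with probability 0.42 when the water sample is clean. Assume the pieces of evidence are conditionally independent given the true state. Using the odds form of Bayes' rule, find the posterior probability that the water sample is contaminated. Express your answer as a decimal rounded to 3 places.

Prior odds = 0.067/(1−0.067) = 0.071811. In log-odds, ln(0.071811) = -2.6337.
Add log likelihood ratios: ln(2.9231) + ln(2.1905) = 1.8568.
Posterior log-odds = -0.77696, so posterior odds = exp(-0.77696) = 0.45980. Converting, P(H|E) = 0.45980/1.4598 = 0.315.

Posterior probability ≈ 0.315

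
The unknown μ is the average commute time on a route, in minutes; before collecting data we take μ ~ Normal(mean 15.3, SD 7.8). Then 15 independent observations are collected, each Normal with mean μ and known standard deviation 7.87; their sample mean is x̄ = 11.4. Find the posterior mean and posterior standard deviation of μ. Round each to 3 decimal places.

With known σ, the Normal prior is conjugate. Weight on the data is w = (n/σ²)/(n/σ² + 1/τ₀²) = 0.242182/(0.242182+0.0164366) = 0.93644.
Posterior mean = w·x̄ + (1−w)·μ₀ = 0.93644·11.4 + 0.063555·15.3 = 11.648. Posterior variance = 1/(0.242182+0.0164366) = 3.86670, so SD = 1.966.

Posterior mean ≈ 11.648; posterior SD ≈ 1.966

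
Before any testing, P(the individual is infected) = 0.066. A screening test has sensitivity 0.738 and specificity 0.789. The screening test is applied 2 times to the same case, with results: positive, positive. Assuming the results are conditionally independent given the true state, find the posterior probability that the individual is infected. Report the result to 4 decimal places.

With H the event that the individual is infected, the joint likelihood of the observed sequence is P(data|H) = 0.738·0.738 = 0.54464 and P(data|¬H) = 0.211·0.211 = 0.044521.
Bayes: P(H|data) = 0.066·0.54464 / (0.066·0.54464 + 0.934·0.044521) = 0.035947/0.077529 = 0.4637.

Posterior P(H) ≈ 0.4637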